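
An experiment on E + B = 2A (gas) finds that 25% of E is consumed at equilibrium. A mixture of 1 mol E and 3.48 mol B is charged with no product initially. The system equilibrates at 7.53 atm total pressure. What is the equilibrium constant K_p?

Basis: 1 mol E initially; let X = conversion of E. Extent ξ = X.
At extent ξ: n_E = 1 − X; n_B = 3.48 − X; n_A = 2X.
n_T stays at 4.48 (no change in mole number).
At X = 0.25: n_E = 0.75, n_B = 3.23, n_A = 0.5, n_T = 4.48.
p_i = (n_i/n_T)·P. K_p = p_A^2 / (p_E p_B) = 0.103.

K_p = 0.103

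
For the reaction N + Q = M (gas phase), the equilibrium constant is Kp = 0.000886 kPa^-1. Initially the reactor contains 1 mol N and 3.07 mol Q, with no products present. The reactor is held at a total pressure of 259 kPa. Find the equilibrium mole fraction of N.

Basis: 1 mol N initially; let X = conversion of N. Extent ξ = X.
Moles: n_N = 1 − X; n_Q = 3.07 − X; n_M = X.
n_T = Σnᵢ = 4.07 − X.
y_i = n_i/n_T, p_i = y_i·P. Kp = p_M / (p_N p_Q).
Setting this equal to 0.000886 kPa^-1 and taking the physical root (0 < X < 1) gives X = 0.146.
Then n_N = 0.854, n_T = 3.92, so y_N = 0.218.

y_N = 0.218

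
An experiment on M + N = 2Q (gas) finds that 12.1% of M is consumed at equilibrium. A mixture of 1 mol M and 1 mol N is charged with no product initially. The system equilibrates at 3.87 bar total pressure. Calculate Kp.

Kp = 0.0758

Take 1 mol M as basis and let X be its fractional conversion, so ξ = X.
Mole table: n_M = 1 − X; n_N = 1 − X; n_Q = 2X.
Total moles n_T = 2 (Δν = 0, constant).
At X = 0.121: n_M = 0.879, n_N = 0.879, n_Q = 0.242, n_T = 2.
p_i = (n_i/n_T)·P. Kp = p_Q^2 / (p_M p_N) = 0.0758.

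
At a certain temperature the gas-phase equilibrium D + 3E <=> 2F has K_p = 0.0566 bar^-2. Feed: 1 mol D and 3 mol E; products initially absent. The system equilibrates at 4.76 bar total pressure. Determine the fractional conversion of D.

X = 0.364

Basis: 1 mol D initially; let X = conversion of D. Extent ξ = X.
Species balance: n_D = 1 − X; n_E = 3 − 3X; n_F = 2X.
Summing: n_T = 4 − 2X.
Mole fractions y_i = n_i/n_T; K_p = p_F^2 / (p_D p_E^3) with p_i = y_i·P.
This yields a degree-4 equation in X; solving on (0,1), X = 0.364.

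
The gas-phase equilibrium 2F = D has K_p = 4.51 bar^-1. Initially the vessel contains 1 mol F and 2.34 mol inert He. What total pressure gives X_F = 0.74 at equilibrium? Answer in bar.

Take 1 mol F as basis and let X be its fractional conversion, so ξ = 0.5X.
Mole table: n_F = 1 − X; n_D = 0.5X; n_I = 2.34 (inert).
n_T = Σnᵢ = 3.34 − 0.5X.
K_p = p_D / (p_F^2) with p_i = (n_i/n_T)·P.
At X = 0.74: the mole-fraction product g(X) = Π y_i^ν_i = 16.26. Since K_p = g(X)·P^{-1}, P = (g/K_p)^(1/1) = (16.26/4.51)^(1/1) = 3.6 bar.

P = 3.6 bar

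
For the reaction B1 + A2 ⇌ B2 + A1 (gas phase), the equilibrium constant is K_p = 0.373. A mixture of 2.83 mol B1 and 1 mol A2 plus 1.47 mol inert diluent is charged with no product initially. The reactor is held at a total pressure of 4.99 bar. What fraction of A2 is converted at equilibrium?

X = 0.587

Let X = conversion of A2 (basis 1 mol A2); extent of reaction ξ = X.
Species balance: n_B1 = 2.83 − X; n_A2 = 1 − X; n_B2 = X; n_A1 = X; n_I = 1.47 (inert).
Since Δν = 0, n_T = 5.3 throughout.
y_i = n_i/n_T, p_i = y_i·P. K_p = p_B2 p_A1 / (p_B1 p_A2).
Substituting and setting equal to 0.373 gives a polynomial in X; the root in (0,1) is X = 0.587.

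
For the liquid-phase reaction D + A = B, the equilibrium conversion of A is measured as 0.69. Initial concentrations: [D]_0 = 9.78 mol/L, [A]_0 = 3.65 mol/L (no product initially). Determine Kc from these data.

Let X = conversion of A.
Concentrations: [D] = 9.78 − 3.65X; [A] = 3.65 − 3.65X; [B] = 3.65X.
At X = 0.69: [D] = 7.26, [A] = 1.13, [B] = 2.52.
Kc = [B] / ([D] [A]) = 0.307 L/mol.

Kc = 0.307 L/mol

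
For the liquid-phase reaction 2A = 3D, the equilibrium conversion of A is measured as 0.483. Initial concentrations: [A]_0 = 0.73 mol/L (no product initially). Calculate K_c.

Let X = conversion of A.
Concentrations: [A] = 0.73 − 0.73X; [D] = 1.09X.
At X = 0.483: [A] = 0.377, [D] = 0.529.
K_c = [D]^3 / ([A]^2) = 1.04 mol/L.

K_c = 1.04 mol/L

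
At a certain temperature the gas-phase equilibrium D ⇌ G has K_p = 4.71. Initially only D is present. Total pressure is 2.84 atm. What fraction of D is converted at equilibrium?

X = 0.825

Let X = conversion of D (basis 1 mol D); extent of reaction ξ = X.
At extent ξ: n_D = 1 − X; n_G = X.
Since Δν = 0, n_T = 1 throughout.
With p_i = (n_i/n_T)P, K_p = p_G / (p_D).
Equating to 4.71 and solving on 0 < X < 1: X = 0.825.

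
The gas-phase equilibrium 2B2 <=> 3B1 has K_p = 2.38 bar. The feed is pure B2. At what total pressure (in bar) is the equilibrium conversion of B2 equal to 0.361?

Basis: 1 mol B2 initially; let X = conversion of B2. Extent ξ = 0.5X.
At extent ξ: n_B2 = 1 − X; n_B1 = 1.5X.
Summing: n_T = 1 + 0.5X.
K_p = p_B1^3 / (p_B2^2) with p_i = (n_i/n_T)·P.
At X = 0.361: the mole-fraction product g(X) = Π y_i^ν_i = 0.3294. Since K_p = g(X)·P^{1}, P = (K_p/g)^(1/1) = (2.38/0.3294)^(1/1) = 7.23 bar.

P = 7.23 bar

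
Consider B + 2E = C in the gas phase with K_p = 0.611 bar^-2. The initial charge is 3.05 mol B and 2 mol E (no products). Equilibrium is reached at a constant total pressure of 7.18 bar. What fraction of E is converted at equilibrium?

Let X = conversion of E (basis 2 mol E); extent of reaction ξ = X.
Mole table: n_B = 3.05 − X; n_E = 2 − 2X; n_C = X.
n_T = Σnᵢ = 5.05 − 2X.
Mole fractions y_i = n_i/n_T; K_p = p_C / (p_B p_E^2) with p_i = y_i·P.
Equating to 0.611 bar^-2 and solving on 0 < X < 1: X = 0.816.

X = 0.816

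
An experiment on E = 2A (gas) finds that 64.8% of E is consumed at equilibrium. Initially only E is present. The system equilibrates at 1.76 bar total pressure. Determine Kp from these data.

Basis: 1 mol E initially; let X = conversion of E. Extent ξ = X.
Mole table: n_E = 1 − X; n_A = 2X.
n_T = Σnᵢ = 1 + X.
At X = 0.648: n_E = 0.352, n_A = 1.3, n_T = 1.65.
p_i = (n_i/n_T)·P. Kp = p_A^2 / (p_E) = 5.1 bar.

Kp = 5.1 bar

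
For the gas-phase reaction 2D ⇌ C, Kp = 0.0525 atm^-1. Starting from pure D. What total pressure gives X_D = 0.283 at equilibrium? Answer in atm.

P = 4.5 atm

Basis: 1 mol D initially; let X = conversion of D. Extent ξ = 0.5X.
At extent ξ: n_D = 1 − X; n_C = 0.5X.
Summing: n_T = 1 − 0.5X.
Kp = p_C / (p_D^2) with p_i = (n_i/n_T)·P.
At X = 0.283: the mole-fraction product g(X) = Π y_i^ν_i = 0.2363. Since Kp = g(X)·P^{-1}, P = (g/Kp)^(1/1) = (0.2363/0.0525)^(1/1) = 4.5 atm.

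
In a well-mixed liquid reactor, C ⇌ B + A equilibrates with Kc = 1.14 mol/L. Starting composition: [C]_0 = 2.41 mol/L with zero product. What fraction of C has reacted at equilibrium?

X = 0.491

Let X = conversion of C; extent ξ = 2.41·X mol/L.
Concentrations: [C] = 2.41 − 2.41X; [B] = 2.41X; [A] = 2.41X.
Kc = [B] [A] / ([C]).
Setting equal to 1.14 and solving for X on (0,1) gives X = 0.491.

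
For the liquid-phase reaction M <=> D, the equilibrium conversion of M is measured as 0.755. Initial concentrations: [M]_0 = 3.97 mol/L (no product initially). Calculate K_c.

Let X = conversion of M.
Concentrations: [M] = 3.97 − 3.97X; [D] = 3.97X.
At X = 0.755: [M] = 0.973, [D] = 3.
K_c = [D] / ([M]) = 3.08.

K_c = 3.08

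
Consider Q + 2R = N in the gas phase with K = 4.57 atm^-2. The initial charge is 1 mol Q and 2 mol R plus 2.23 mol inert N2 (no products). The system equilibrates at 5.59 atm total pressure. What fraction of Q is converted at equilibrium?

X = 0.737

Let X = conversion of Q (basis 1 mol Q); extent of reaction ξ = X.
At extent ξ: n_Q = 1 − X; n_R = 2 − 2X; n_N = X; n_I = 2.23 (inert).
n_T = Σnᵢ = 5.23 − 2X.
Mole fractions y_i = n_i/n_T; K = p_N / (p_Q p_R^2) with p_i = y_i·P.
Equating to 4.57 atm^-2 and solving on 0 < X < 1: X = 0.737.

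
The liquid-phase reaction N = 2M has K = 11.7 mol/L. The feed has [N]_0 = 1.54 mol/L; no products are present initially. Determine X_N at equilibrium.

Let X = conversion of N; extent ξ = 1.54·X mol/L.
Concentrations: [N] = 1.54 − 1.54X; [M] = 3.08X.
K = [M]^2 / ([N]).
Setting equal to 11.7 and solving for X on (0,1) gives X = 0.724.

X = 0.724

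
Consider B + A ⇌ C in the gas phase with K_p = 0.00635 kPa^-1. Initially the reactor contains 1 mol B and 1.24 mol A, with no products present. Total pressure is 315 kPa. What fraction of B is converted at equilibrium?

Take 1 mol B as basis and let X be its fractional conversion, so ξ = X.
Moles: n_B = 1 − X; n_A = 1.24 − X; n_C = X.
Summing: n_T = 2.24 − X.
With p_i = (n_i/n_T)P, K_p = p_C / (p_B p_A).
Substituting and setting equal to 0.00635 kPa^-1 gives a polynomial in X; the root in (0,1) is X = 0.466.

X = 0.466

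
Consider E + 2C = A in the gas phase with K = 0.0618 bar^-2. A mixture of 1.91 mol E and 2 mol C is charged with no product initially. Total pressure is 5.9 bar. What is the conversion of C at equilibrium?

Take 2 mol C as basis and let X be its fractional conversion, so ξ = X.
At extent ξ: n_E = 1.91 − X; n_C = 2 − 2X; n_A = X.
n_T = Σnᵢ = 3.91 − 2X.
With p_i = (n_i/n_T)P, K = p_A / (p_E p_C^2).
Equating to 0.0618 bar^-2 and solving on 0 < X < 1: X = 0.437.

X = 0.437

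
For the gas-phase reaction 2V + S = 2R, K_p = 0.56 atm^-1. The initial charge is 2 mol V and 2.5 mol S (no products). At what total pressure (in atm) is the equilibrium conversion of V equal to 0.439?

Let X = conversion of V (basis 2 mol V); extent of reaction ξ = X.
Moles: n_V = 2 − 2X; n_S = 2.5 − X; n_R = 2X.
Total moles n_T = 4.5 − X.
K_p = p_R^2 / (p_V^2 p_S) with p_i = (n_i/n_T)·P.
At X = 0.439: the mole-fraction product g(X) = Π y_i^ν_i = 1.207. Since K_p = g(X)·P^{-1}, P = (g/K_p)^(1/1) = (1.207/0.56)^(1/1) = 2.15 atm.

P = 2.15 atm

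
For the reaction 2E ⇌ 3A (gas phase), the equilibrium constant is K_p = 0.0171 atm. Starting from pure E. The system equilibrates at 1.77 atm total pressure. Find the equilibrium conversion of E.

Take 1 mol E as basis and let X be its fractional conversion, so ξ = 0.5X.
Mole table: n_E = 1 − X; n_A = 1.5X.
n_T = Σnᵢ = 1 + 0.5X.
Mole fractions y_i = n_i/n_T; K_p = p_A^3 / (p_E^2) with p_i = y_i·P.
Setting this equal to 0.0171 atm and taking the physical root (0 < X < 1) gives X = 0.132.

X = 0.132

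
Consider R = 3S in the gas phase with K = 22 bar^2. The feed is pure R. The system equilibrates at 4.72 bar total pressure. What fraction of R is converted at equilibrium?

Let X = conversion of R (basis 1 mol R); extent of reaction ξ = X.
Mole table: n_R = 1 − X; n_S = 3X.
Summing: n_T = 1 + 2X.
y_i = n_i/n_T, p_i = y_i·P. K = p_S^3 / (p_R).
This yields a degree-3 equation in X; solving on (0,1), X = 0.415.

X = 0.415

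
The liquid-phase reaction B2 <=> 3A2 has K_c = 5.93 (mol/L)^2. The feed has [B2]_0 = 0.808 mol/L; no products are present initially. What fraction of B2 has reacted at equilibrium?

Let X = conversion of B2; extent ξ = 0.808·X mol/L.
Concentrations: [B2] = 0.808 − 0.808X; [A2] = 2.42X.
K_c = [A2]^3 / ([B2]).
Equating to 5.93 (mol/L)^2: the physical root is X = 0.538.

X = 0.538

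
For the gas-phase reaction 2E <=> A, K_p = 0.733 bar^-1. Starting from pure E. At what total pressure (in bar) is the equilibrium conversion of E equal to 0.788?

Let X = conversion of E (basis 1 mol E); extent of reaction ξ = 0.5X.
Species balance: n_E = 1 − X; n_A = 0.5X.
Summing: n_T = 1 − 0.5X.
K_p = p_A / (p_E^2) with p_i = (n_i/n_T)·P.
At X = 0.788: the mole-fraction product g(X) = Π y_i^ν_i = 5.312. Since K_p = g(X)·P^{-1}, P = (g/K_p)^(1/1) = (5.312/0.733)^(1/1) = 7.25 bar.

P = 7.25 bar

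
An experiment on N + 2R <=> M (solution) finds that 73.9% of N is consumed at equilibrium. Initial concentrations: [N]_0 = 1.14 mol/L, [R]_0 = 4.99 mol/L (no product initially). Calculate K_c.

Let X = conversion of N.
Concentrations: [N] = 1.14 − 1.14X; [R] = 4.99 − 2.28X; [M] = 1.14X.
At X = 0.739: [N] = 0.298, [R] = 3.31, [M] = 0.842.
K_c = [M] / ([N] [R]^2) = 0.259 (mol/L)^-2.

K_c = 0.259 (mol/L)^-2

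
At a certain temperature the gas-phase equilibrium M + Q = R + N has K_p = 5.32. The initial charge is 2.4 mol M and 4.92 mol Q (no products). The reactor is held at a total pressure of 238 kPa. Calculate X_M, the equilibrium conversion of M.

X = 0.877

Take 2.4 mol M as basis and let X be its fractional conversion, so ξ = 2.4X.
Mole table: n_M = 2.4 − 2.4X; n_Q = 4.92 − 2.4X; n_R = 2.4X; n_N = 2.4X.
Since Δν = 0, n_T = 7.32 throughout.
With p_i = (n_i/n_T)P, K_p = p_R p_N / (p_M p_Q).
Substituting and setting equal to 5.32 gives a polynomial in X; the root in (0,1) is X = 0.877.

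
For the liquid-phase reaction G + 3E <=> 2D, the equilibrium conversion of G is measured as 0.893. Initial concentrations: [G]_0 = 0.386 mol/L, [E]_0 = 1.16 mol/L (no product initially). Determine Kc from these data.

Kc = 5.77e+03 (mol/L)^-2

Let X = conversion of G.
Concentrations: [G] = 0.386 − 0.386X; [E] = 1.16 − 1.16X; [D] = 0.772X.
At X = 0.893: [G] = 0.0413, [E] = 0.126, [D] = 0.689.
Kc = [D]^2 / ([G] [E]^3) = 5.77e+03 (mol/L)^-2.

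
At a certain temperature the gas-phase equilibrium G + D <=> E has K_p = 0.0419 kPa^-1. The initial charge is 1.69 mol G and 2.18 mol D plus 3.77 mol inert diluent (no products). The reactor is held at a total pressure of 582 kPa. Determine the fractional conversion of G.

X = 0.771

Let X = conversion of G (basis 1.69 mol G); extent of reaction ξ = 1.69X.
Mole table: n_G = 1.69 − 1.69X; n_D = 2.18 − 1.69X; n_E = 1.69X; n_I = 3.77 (inert).
Summing: n_T = 7.64 − 1.69X.
y_i = n_i/n_T, p_i = y_i·P. K_p = p_E / (p_G p_D).
This yields a degree-2 equation in X; solving on (0,1), X = 0.771.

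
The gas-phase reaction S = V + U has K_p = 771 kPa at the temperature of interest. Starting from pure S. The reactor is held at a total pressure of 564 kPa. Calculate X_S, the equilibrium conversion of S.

Take 1 mol S as basis and let X be its fractional conversion, so ξ = X.
At extent ξ: n_S = 1 − X; n_V = X; n_U = X.
Summing: n_T = 1 + X.
With p_i = (n_i/n_T)P, K_p = p_V p_U / (p_S).
Substituting and setting equal to 771 kPa gives a polynomial in X; the root in (0,1) is X = 0.760.

X = 0.760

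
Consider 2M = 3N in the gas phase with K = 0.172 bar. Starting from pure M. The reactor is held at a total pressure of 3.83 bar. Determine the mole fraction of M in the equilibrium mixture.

Basis: 1 mol M initially; let X = conversion of M. Extent ξ = 0.5X.
Mole table: n_M = 1 − X; n_N = 1.5X.
n_T = Σnᵢ = 1 + 0.5X.
With p_i = (n_i/n_T)P, K = p_N^3 / (p_M^2).
This yields a degree-3 equation in X; solving on (0,1), X = 0.209.
Then n_M = 0.791, n_T = 1.1, so y_M = 0.716.

y_M = 0.716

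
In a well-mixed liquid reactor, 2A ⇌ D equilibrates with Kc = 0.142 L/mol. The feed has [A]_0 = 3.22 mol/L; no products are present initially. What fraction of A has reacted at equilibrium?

X = 0.367

Let X = conversion of A; extent ξ = 3.22X/2 mol/L.
Concentrations: [A] = 3.22 − 3.22X; [D] = 1.61X.
Kc = [D] / ([A]^2).
Setting equal to 0.142 and solving for X on (0,1) gives X = 0.367.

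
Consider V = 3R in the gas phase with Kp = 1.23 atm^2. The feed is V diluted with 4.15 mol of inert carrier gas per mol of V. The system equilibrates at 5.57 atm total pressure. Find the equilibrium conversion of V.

Basis: 1 mol V initially; let X = conversion of V. Extent ξ = X.
Moles: n_V = 1 − X; n_R = 3X; n_I = 4.15 (inert).
Total moles n_T = 5.15 + 2X.
Mole fractions y_i = n_i/n_T; Kp = p_R^3 / (p_V) with p_i = y_i·P.
Substituting and setting equal to 1.23 atm^2 gives a polynomial in X; the root in (0,1) is X = 0.322.

X = 0.322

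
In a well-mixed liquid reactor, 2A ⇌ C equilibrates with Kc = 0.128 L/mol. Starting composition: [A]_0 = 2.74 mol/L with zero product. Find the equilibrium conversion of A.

Let X = conversion of A; extent ξ = 2.74X/2 mol/L.
Concentrations: [A] = 2.74 − 2.74X; [C] = 1.37X.
Kc = [C] / ([A]^2).
Equating to 0.128 L/mol: the physical root is X = 0.322.

X = 0.322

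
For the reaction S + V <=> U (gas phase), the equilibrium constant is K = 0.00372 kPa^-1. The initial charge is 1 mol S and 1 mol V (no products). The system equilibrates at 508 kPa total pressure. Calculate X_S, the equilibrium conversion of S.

X = 0.412

Take 1 mol S as basis and let X be its fractional conversion, so ξ = X.
Moles: n_S = 1 − X; n_V = 1 − X; n_U = X.
Total moles n_T = 2 − X.
Mole fractions y_i = n_i/n_T; K = p_U / (p_S p_V) with p_i = y_i·P.
Setting this equal to 0.00372 kPa^-1 and taking the physical root (0 < X < 1) gives X = 0.412.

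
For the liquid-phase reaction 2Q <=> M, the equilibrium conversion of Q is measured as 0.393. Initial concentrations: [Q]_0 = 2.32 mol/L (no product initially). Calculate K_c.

K_c = 0.23 L/mol

Let X = conversion of Q.
Concentrations: [Q] = 2.32 − 2.32X; [M] = 1.16X.
At X = 0.393: [Q] = 1.41, [M] = 0.456.
K_c = [M] / ([Q]^2) = 0.23 L/mol.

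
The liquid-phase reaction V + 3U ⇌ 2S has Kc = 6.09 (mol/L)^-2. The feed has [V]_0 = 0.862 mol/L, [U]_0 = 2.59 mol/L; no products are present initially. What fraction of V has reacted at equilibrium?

Let X = conversion of V; extent ξ = 0.862·X mol/L.
Concentrations: [V] = 0.862 − 0.862X; [U] = 2.59 − 2.59X; [S] = 1.72X.
Kc = [S]^2 / ([V] [U]^3).
Solving Kc = 6.09 for X ∈ (0,1): X = 0.657.

X = 0.657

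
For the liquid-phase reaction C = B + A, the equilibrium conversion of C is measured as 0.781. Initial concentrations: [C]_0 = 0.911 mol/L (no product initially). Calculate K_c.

K_c = 2.54 mol/L

Let X = conversion of C.
Concentrations: [C] = 0.911 − 0.911X; [B] = 0.911X; [A] = 0.911X.
At X = 0.781: [C] = 0.2, [B] = 0.711, [A] = 0.711.
K_c = [B] [A] / ([C]) = 2.54 mol/L.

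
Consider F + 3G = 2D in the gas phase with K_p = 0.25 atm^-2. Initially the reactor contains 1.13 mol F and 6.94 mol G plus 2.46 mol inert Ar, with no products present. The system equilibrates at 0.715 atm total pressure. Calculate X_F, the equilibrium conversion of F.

Take 1.13 mol F as basis and let X be its fractional conversion, so ξ = 1.13X.
Mole table: n_F = 1.13 − 1.13X; n_G = 6.94 − 3.39X; n_D = 2.26X; n_I = 2.46 (inert).
Summing: n_T = 10.5 − 2.26X.
y_i = n_i/n_T, p_i = y_i·P. K_p = p_D^2 / (p_F p_G^3).
Substituting and setting equal to 0.25 atm^-2 gives a polynomial in X; the root in (0,1) is X = 0.226.

X = 0.226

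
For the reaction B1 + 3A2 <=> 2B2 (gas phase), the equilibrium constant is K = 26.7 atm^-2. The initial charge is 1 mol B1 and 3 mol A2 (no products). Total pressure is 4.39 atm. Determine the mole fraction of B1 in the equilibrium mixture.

y_B1 = 0.077

Let X = conversion of B1 (basis 1 mol B1); extent of reaction ξ = X.
Moles: n_B1 = 1 − X; n_A2 = 3 − 3X; n_B2 = 2X.
Total moles n_T = 4 − 2X.
With p_i = (n_i/n_T)P, K = p_B2^2 / (p_B1 p_A2^3).
Equating to 26.7 atm^-2 and solving on 0 < X < 1: X = 0.819.
Then n_B1 = 0.181, n_T = 2.36, so y_B1 = 0.077.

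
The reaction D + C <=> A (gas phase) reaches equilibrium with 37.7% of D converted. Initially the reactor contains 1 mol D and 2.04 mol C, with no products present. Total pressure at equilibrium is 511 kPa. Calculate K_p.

Let X = conversion of D (basis 1 mol D); extent of reaction ξ = X.
Moles: n_D = 1 − X; n_C = 2.04 − X; n_A = X.
n_T = Σnᵢ = 3.04 − X.
At X = 0.377: n_D = 0.623, n_C = 1.66, n_A = 0.377, n_T = 2.66.
p_i = (n_i/n_T)·P. K_p = p_A / (p_D p_C) = 0.0019 kPa^-1.

K_p = 0.0019 kPa^-1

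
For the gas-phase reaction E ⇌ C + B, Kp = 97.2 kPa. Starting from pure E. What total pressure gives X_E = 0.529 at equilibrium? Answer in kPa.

P = 250 kPa

Basis: 1 mol E initially; let X = conversion of E. Extent ξ = X.
Mole table: n_E = 1 − X; n_C = X; n_B = X.
Total moles n_T = 1 + X.
Kp = p_C p_B / (p_E) with p_i = (n_i/n_T)·P.
At X = 0.529: the mole-fraction product g(X) = Π y_i^ν_i = 0.3886. Since Kp = g(X)·P^{1}, P = (Kp/g)^(1/1) = (97.2/0.3886)^(1/1) = 250 kPa.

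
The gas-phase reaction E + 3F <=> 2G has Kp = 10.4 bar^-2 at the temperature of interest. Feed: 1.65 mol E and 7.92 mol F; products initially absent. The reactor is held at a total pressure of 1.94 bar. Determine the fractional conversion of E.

X = 0.875

Let X = conversion of E (basis 1.65 mol E); extent of reaction ξ = 1.65X.
Species balance: n_E = 1.65 − 1.65X; n_F = 7.92 − 4.95X; n_G = 3.3X.
Summing: n_T = 9.57 − 3.3X.
Mole fractions y_i = n_i/n_T; Kp = p_G^2 / (p_E p_F^3) with p_i = y_i·P.
Setting this equal to 10.4 bar^-2 and taking the physical root (0 < X < 1) gives X = 0.875.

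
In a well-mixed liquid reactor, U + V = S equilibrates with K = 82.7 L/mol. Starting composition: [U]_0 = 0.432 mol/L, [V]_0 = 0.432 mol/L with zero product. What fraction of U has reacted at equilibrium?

X = 0.846

Let X = conversion of U; extent ξ = 0.432·X mol/L.
Concentrations: [U] = 0.432 − 0.432X; [V] = 0.432 − 0.432X; [S] = 0.432X.
K = [S] / ([U] [V]).
Setting equal to 82.7 and solving for X on (0,1) gives X = 0.846.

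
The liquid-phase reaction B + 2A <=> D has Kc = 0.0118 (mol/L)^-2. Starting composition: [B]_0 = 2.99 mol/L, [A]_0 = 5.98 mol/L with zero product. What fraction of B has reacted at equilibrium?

Let X = conversion of B; extent ξ = 2.99·X mol/L.
Concentrations: [B] = 2.99 − 2.99X; [A] = 5.98 − 5.98X; [D] = 2.99X.
Kc = [D] / ([B] [A]^2).
Solving Kc = 0.0118 for X ∈ (0,1): X = 0.209.

X = 0.209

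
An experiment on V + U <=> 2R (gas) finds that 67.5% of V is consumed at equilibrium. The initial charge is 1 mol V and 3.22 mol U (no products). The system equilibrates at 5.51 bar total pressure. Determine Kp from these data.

Kp = 2.2

Basis: 1 mol V initially; let X = conversion of V. Extent ξ = X.
Species balance: n_V = 1 − X; n_U = 3.22 − X; n_R = 2X.
n_T stays at 4.22 (no change in mole number).
At X = 0.675: n_V = 0.325, n_U = 2.54, n_R = 1.35, n_T = 4.22.
p_i = (n_i/n_T)·P. Kp = p_R^2 / (p_V p_U) = 2.2.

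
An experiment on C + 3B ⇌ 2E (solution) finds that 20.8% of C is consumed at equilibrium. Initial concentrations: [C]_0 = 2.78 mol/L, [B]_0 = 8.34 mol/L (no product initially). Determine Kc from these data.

Let X = conversion of C.
Concentrations: [C] = 2.78 − 2.78X; [B] = 8.34 − 8.34X; [E] = 5.56X.
At X = 0.208: [C] = 2.2, [B] = 6.61, [E] = 1.16.
Kc = [E]^2 / ([C] [B]^3) = 0.00211 (mol/L)^-2.

Kc = 0.00211 (mol/L)^-2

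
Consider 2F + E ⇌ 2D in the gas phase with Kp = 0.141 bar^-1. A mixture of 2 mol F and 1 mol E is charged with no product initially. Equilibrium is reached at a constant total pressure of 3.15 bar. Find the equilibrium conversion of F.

Take 2 mol F as basis and let X be its fractional conversion, so ξ = X.
At extent ξ: n_F = 2 − 2X; n_E = 1 − X; n_D = 2X.
Summing: n_T = 3 − X.
Mole fractions y_i = n_i/n_T; Kp = p_D^2 / (p_F^2 p_E) with p_i = y_i·P.
Equating to 0.141 bar^-1 and solving on 0 < X < 1: X = 0.257.

X = 0.257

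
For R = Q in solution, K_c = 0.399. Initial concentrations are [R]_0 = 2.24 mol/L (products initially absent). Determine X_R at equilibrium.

X = 0.285

Let X = conversion of R; extent ξ = 2.24·X mol/L.
Concentrations: [R] = 2.24 − 2.24X; [Q] = 2.24X.
K_c = [Q] / ([R]).
Setting equal to 0.399 and solving for X on (0,1) gives X = 0.285.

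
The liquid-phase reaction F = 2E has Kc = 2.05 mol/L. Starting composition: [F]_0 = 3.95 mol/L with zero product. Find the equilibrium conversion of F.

Let X = conversion of F; extent ξ = 3.95·X mol/L.
Concentrations: [F] = 3.95 − 3.95X; [E] = 7.9X.
Kc = [E]^2 / ([F]).
This equals 2.05 at X = 0.301 (the root in 0 < X < 1).

X = 0.301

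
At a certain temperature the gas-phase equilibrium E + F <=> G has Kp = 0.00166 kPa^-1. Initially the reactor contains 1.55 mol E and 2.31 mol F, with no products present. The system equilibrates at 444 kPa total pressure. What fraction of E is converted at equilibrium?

Take 1.55 mol E as basis and let X be its fractional conversion, so ξ = 1.55X.
At extent ξ: n_E = 1.55 − 1.55X; n_F = 2.31 − 1.55X; n_G = 1.55X.
n_T = Σnᵢ = 3.86 − 1.55X.
Mole fractions y_i = n_i/n_T; Kp = p_G / (p_E p_F) with p_i = y_i·P.
Substituting and setting equal to 0.00166 kPa^-1 gives a polynomial in X; the root in (0,1) is X = 0.287.

X = 0.287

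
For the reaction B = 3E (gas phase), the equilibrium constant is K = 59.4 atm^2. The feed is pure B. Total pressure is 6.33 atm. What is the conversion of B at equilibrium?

Basis: 1 mol B initially; let X = conversion of B. Extent ξ = X.
Species balance: n_B = 1 − X; n_E = 3X.
Summing: n_T = 1 + 2X.
y_i = n_i/n_T, p_i = y_i·P. K = p_E^3 / (p_B).
Setting this equal to 59.4 atm^2 and taking the physical root (0 < X < 1) gives X = 0.479.

X = 0.479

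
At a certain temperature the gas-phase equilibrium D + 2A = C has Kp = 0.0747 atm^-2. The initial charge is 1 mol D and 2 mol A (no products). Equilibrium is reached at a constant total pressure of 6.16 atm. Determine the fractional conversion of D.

Basis: 1 mol D initially; let X = conversion of D. Extent ξ = X.
Mole table: n_D = 1 − X; n_A = 2 − 2X; n_C = X.
n_T = Σnᵢ = 3 − 2X.
Mole fractions y_i = n_i/n_T; Kp = p_C / (p_D p_A^2) with p_i = y_i·P.
Setting this equal to 0.0747 atm^-2 and taking the physical root (0 < X < 1) gives X = 0.441.

X = 0.441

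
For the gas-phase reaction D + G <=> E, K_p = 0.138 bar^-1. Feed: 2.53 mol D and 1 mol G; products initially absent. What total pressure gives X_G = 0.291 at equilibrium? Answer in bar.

Let X = conversion of G (basis 1 mol G); extent of reaction ξ = X.
Species balance: n_D = 2.53 − X; n_G = 1 − X; n_E = X.
Total moles n_T = 3.53 − X.
K_p = p_E / (p_D p_G) with p_i = (n_i/n_T)·P.
At X = 0.291: the mole-fraction product g(X) = Π y_i^ν_i = 0.5937. Since K_p = g(X)·P^{-1}, P = (g/K_p)^(1/1) = (0.5937/0.138)^(1/1) = 4.3 bar.

P = 4.3 bar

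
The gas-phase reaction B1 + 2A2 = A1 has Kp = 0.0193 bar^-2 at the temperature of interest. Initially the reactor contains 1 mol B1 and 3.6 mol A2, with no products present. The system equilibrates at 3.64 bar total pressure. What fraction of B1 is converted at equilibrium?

Basis: 1 mol B1 initially; let X = conversion of B1. Extent ξ = X.
Mole table: n_B1 = 1 − X; n_A2 = 3.6 − 2X; n_A1 = X.
n_T = Σnᵢ = 4.6 − 2X.
Mole fractions y_i = n_i/n_T; Kp = p_A1 / (p_B1 p_A2^2) with p_i = y_i·P.
Equating to 0.0193 bar^-2 and solving on 0 < X < 1: X = 0.131.

X = 0.131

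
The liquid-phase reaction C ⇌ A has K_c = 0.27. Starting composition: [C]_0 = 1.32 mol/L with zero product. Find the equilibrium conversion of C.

Let X = conversion of C; extent ξ = 1.32·X mol/L.
Concentrations: [C] = 1.32 − 1.32X; [A] = 1.32X.
K_c = [A] / ([C]).
Setting equal to 0.27 and solving for X on (0,1) gives X = 0.213.

X = 0.213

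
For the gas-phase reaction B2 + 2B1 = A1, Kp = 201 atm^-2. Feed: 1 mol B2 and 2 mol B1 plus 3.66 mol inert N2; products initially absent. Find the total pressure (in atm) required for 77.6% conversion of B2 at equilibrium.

Basis: 1 mol B2 initially; let X = conversion of B2. Extent ξ = X.
Moles: n_B2 = 1 − X; n_B1 = 2 − 2X; n_A1 = X; n_I = 3.66 (inert).
Summing: n_T = 6.66 − 2X.
Kp = p_A1 / (p_B2 p_B1^2) with p_i = (n_i/n_T)·P.
At X = 0.776: the mole-fraction product g(X) = Π y_i^ν_i = 450.4. Since Kp = g(X)·P^{-2}, P = (g/Kp)^(1/2) = (450.4/201)^(1/2) = 1.5 atm.

P = 1.5 atm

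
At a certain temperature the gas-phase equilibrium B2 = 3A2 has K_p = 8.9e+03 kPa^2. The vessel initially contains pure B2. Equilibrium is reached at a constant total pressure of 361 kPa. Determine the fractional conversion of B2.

Take 1 mol B2 as basis and let X be its fractional conversion, so ξ = X.
Mole table: n_B2 = 1 − X; n_A2 = 3X.
Total moles n_T = 1 + 2X.
With p_i = (n_i/n_T)P, K_p = p_A2^3 / (p_B2).
Equating to 8.9e+03 kPa^2 and solving on 0 < X < 1: X = 0.154.

X = 0.154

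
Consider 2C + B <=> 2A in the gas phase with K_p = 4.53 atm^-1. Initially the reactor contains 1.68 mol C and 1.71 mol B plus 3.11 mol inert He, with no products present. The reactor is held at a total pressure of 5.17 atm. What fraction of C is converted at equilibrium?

X = 0.680

Let X = conversion of C (basis 1.68 mol C); extent of reaction ξ = 0.84X.
Species balance: n_C = 1.68 − 1.68X; n_B = 1.71 − 0.84X; n_A = 1.68X; n_I = 3.11 (inert).
Summing: n_T = 6.5 − 0.84X.
y_i = n_i/n_T, p_i = y_i·P. K_p = p_A^2 / (p_C^2 p_B).
Setting this equal to 4.53 atm^-1 and taking the physical root (0 < X < 1) gives X = 0.680.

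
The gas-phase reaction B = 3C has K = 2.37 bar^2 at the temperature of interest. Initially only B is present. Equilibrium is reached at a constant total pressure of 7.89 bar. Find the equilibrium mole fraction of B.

Let X = conversion of B (basis 1 mol B); extent of reaction ξ = X.
Mole table: n_B = 1 − X; n_C = 3X.
n_T = Σnᵢ = 1 + 2X.
y_i = n_i/n_T, p_i = y_i·P. K = p_C^3 / (p_B).
This yields a degree-3 equation in X; solving on (0,1), X = 0.124.
Then n_B = 0.876, n_T = 1.25, so y_B = 0.701.

y_B = 0.701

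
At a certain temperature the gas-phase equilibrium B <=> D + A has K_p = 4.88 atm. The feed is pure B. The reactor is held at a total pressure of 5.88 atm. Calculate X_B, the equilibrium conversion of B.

Take 1 mol B as basis and let X be its fractional conversion, so ξ = X.
Species balance: n_B = 1 − X; n_D = X; n_A = X.
Total moles n_T = 1 + X.
y_i = n_i/n_T, p_i = y_i·P. K_p = p_D p_A / (p_B).
Setting this equal to 4.88 atm and taking the physical root (0 < X < 1) gives X = 0.673.

X = 0.673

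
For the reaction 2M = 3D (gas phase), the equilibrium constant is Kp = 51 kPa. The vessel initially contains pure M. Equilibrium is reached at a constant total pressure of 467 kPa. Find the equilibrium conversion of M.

Basis: 1 mol M initially; let X = conversion of M. Extent ξ = 0.5X.
Moles: n_M = 1 − X; n_D = 1.5X.
n_T = Σnᵢ = 1 + 0.5X.
y_i = n_i/n_T, p_i = y_i·P. Kp = p_D^3 / (p_M^2).
Equating to 51 kPa and solving on 0 < X < 1: X = 0.270.

X = 0.270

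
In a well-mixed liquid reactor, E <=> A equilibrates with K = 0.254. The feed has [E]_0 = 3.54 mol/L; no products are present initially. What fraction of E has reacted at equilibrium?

X = 0.203

Let X = conversion of E; extent ξ = 3.54·X mol/L.
Concentrations: [E] = 3.54 − 3.54X; [A] = 3.54X.
K = [A] / ([E]).
Solving K = 0.254 for X ∈ (0,1): X = 0.203.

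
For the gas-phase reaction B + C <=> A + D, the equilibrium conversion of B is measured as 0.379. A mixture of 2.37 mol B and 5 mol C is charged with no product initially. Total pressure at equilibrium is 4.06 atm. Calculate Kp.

Kp = 0.134

Basis: 2.37 mol B initially; let X = conversion of B. Extent ξ = 2.37X.
Moles: n_B = 2.37 − 2.37X; n_C = 5 − 2.37X; n_A = 2.37X; n_D = 2.37X.
Total moles n_T = 7.37 (Δν = 0, constant).
At X = 0.379: n_B = 1.47, n_C = 4.1, n_A = 0.898, n_D = 0.898, n_T = 7.37.
p_i = (n_i/n_T)·P. Kp = p_A p_D / (p_B p_C) = 0.134.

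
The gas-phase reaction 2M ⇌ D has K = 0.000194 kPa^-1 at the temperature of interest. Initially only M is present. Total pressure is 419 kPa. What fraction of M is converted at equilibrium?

X = 0.131

Basis: 1 mol M initially; let X = conversion of M. Extent ξ = 0.5X.
Moles: n_M = 1 − X; n_D = 0.5X.
n_T = Σnᵢ = 1 − 0.5X.
Mole fractions y_i = n_i/n_T; K = p_D / (p_M^2) with p_i = y_i·P.
Substituting and setting equal to 0.000194 kPa^-1 gives a polynomial in X; the root in (0,1) is X = 0.131.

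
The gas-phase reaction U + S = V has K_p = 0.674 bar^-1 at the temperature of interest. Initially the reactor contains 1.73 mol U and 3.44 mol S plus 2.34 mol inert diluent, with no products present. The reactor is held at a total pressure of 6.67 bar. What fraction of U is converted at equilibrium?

Basis: 1.73 mol U initially; let X = conversion of U. Extent ξ = 1.73X.
Mole table: n_U = 1.73 − 1.73X; n_S = 3.44 − 1.73X; n_V = 1.73X; n_I = 2.34 (inert).
n_T = Σnᵢ = 7.51 − 1.73X.
With p_i = (n_i/n_T)P, K_p = p_V / (p_U p_S).
Setting this equal to 0.674 bar^-1 and taking the physical root (0 < X < 1) gives X = 0.623.

X = 0.623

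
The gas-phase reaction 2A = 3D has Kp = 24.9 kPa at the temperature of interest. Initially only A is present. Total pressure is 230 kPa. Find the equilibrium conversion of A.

X = 0.269

Let X = conversion of A (basis 1 mol A); extent of reaction ξ = 0.5X.
At extent ξ: n_A = 1 − X; n_D = 1.5X.
Summing: n_T = 1 + 0.5X.
With p_i = (n_i/n_T)P, Kp = p_D^3 / (p_A^2).
Equating to 24.9 kPa and solving on 0 < X < 1: X = 0.269.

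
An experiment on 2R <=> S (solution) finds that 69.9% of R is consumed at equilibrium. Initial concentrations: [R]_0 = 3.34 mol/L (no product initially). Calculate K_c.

Let X = conversion of R.
Concentrations: [R] = 3.34 − 3.34X; [S] = 1.67X.
At X = 0.699: [R] = 1.01, [S] = 1.17.
K_c = [S] / ([R]^2) = 1.15 L/mol.

K_c = 1.15 L/mol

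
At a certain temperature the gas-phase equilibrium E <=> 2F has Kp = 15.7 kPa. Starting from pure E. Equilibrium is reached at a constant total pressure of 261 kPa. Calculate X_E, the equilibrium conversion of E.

X = 0.122

Take 1 mol E as basis and let X be its fractional conversion, so ξ = X.
Mole table: n_E = 1 − X; n_F = 2X.
Total moles n_T = 1 + X.
Mole fractions y_i = n_i/n_T; Kp = p_F^2 / (p_E) with p_i = y_i·P.
Equating to 15.7 kPa and solving on 0 < X < 1: X = 0.122.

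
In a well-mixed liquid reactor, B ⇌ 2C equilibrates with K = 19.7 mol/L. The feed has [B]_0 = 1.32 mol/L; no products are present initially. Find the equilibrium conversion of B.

X = 0.820

Let X = conversion of B; extent ξ = 1.32·X mol/L.
Concentrations: [B] = 1.32 − 1.32X; [C] = 2.64X.
K = [C]^2 / ([B]).
Equating to 19.7 mol/L: the physical root is X = 0.820.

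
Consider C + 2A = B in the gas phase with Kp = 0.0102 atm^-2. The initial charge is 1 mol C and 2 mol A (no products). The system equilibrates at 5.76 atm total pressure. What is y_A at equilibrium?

y_A = 0.637

Basis: 1 mol C initially; let X = conversion of C. Extent ξ = X.
Species balance: n_C = 1 − X; n_A = 2 − 2X; n_B = X.
n_T = Σnᵢ = 3 − 2X.
Mole fractions y_i = n_i/n_T; Kp = p_B / (p_C p_A^2) with p_i = y_i·P.
This yields a degree-3 equation in X; solving on (0,1), X = 0.121.
Then n_A = 1.76, n_T = 2.76, so y_A = 0.637.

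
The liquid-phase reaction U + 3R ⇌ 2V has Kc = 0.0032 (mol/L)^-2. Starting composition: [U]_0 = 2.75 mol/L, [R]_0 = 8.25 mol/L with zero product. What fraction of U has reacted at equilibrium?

X = 0.236

Let X = conversion of U; extent ξ = 2.75·X mol/L.
Concentrations: [U] = 2.75 − 2.75X; [R] = 8.25 − 8.25X; [V] = 5.5X.
Kc = [V]^2 / ([U] [R]^3).
Equating to 0.0032 (mol/L)^-2: the physical root is X = 0.236.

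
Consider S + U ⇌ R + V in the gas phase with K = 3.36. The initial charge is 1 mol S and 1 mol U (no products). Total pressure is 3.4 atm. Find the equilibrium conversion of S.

X = 0.647

Take 1 mol S as basis and let X be its fractional conversion, so ξ = X.
Moles: n_S = 1 − X; n_U = 1 − X; n_R = X; n_V = X.
Total moles n_T = 2 (Δν = 0, constant).
Mole fractions y_i = n_i/n_T; K = p_R p_V / (p_S p_U) with p_i = y_i·P.
Setting this equal to 3.36 and taking the physical root (0 < X < 1) gives X = 0.647.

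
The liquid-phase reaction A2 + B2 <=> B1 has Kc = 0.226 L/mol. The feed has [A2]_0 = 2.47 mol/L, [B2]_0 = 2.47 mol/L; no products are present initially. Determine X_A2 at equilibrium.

Let X = conversion of A2; extent ξ = 2.47·X mol/L.
Concentrations: [A2] = 2.47 − 2.47X; [B2] = 2.47 − 2.47X; [B1] = 2.47X.
Kc = [B1] / ([A2] [B2]).
This equals 0.226 at X = 0.285 (the root in 0 < X < 1).

X = 0.285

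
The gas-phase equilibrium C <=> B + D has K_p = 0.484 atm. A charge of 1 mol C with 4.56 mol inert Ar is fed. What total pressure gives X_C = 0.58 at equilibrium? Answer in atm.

Take 1 mol C as basis and let X be its fractional conversion, so ξ = X.
At extent ξ: n_C = 1 − X; n_B = X; n_D = X; n_I = 4.56 (inert).
Total moles n_T = 5.56 + X.
K_p = p_B p_D / (p_C) with p_i = (n_i/n_T)·P.
At X = 0.58: the mole-fraction product g(X) = Π y_i^ν_i = 0.1304. Since K_p = g(X)·P^{1}, P = (K_p/g)^(1/1) = (0.484/0.1304)^(1/1) = 3.71 atm.

P = 3.71 atm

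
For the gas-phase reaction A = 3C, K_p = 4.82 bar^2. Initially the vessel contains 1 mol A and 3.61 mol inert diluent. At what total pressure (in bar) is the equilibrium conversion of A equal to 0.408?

P = 6.77 bar

Take 1 mol A as basis and let X be its fractional conversion, so ξ = X.
Species balance: n_A = 1 − X; n_C = 3X; n_I = 3.61 (inert).
Summing: n_T = 4.61 + 2X.
K_p = p_C^3 / (p_A) with p_i = (n_i/n_T)·P.
At X = 0.408: the mole-fraction product g(X) = Π y_i^ν_i = 0.1052. Since K_p = g(X)·P^{2}, P = (K_p/g)^(1/2) = (4.82/0.1052)^(1/2) = 6.77 bar.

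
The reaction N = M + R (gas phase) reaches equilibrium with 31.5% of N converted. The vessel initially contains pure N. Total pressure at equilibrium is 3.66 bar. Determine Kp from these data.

Let X = conversion of N (basis 1 mol N); extent of reaction ξ = X.
Mole table: n_N = 1 − X; n_M = X; n_R = X.
n_T = Σnᵢ = 1 + X.
At X = 0.315: n_N = 0.685, n_M = 0.315, n_R = 0.315, n_T = 1.31.
p_i = (n_i/n_T)·P. Kp = p_M p_R / (p_N) = 0.403 bar.

Kp = 0.403 bar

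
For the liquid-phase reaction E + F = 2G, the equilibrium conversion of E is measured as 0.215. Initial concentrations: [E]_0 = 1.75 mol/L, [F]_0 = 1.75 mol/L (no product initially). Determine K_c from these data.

Let X = conversion of E.
Concentrations: [E] = 1.75 − 1.75X; [F] = 1.75 − 1.75X; [G] = 3.5X.
At X = 0.215: [E] = 1.37, [F] = 1.37, [G] = 0.752.
K_c = [G]^2 / ([E] [F]) = 0.3.

K_c = 0.3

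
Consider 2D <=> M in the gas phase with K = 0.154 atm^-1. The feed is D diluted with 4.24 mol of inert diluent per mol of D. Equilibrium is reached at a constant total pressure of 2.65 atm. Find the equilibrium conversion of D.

Let X = conversion of D (basis 1 mol D); extent of reaction ξ = 0.5X.
At extent ξ: n_D = 1 − X; n_M = 0.5X; n_I = 4.24 (inert).
Summing: n_T = 5.24 − 0.5X.
With p_i = (n_i/n_T)P, K = p_M / (p_D^2).
Setting this equal to 0.154 atm^-1 and taking the physical root (0 < X < 1) gives X = 0.122.

X = 0.122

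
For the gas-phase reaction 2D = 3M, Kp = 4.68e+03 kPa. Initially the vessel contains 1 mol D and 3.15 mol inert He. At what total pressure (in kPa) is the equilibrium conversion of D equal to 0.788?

Let X = conversion of D (basis 1 mol D); extent of reaction ξ = 0.5X.
Moles: n_D = 1 − X; n_M = 1.5X; n_I = 3.15 (inert).
n_T = Σnᵢ = 4.15 + 0.5X.
Kp = p_M^3 / (p_D^2) with p_i = (n_i/n_T)·P.
At X = 0.788: the mole-fraction product g(X) = Π y_i^ν_i = 8.086. Since Kp = g(X)·P^{1}, P = (Kp/g)^(1/1) = (4.68e+03/8.086)^(1/1) = 579 kPa.

P = 579 kPa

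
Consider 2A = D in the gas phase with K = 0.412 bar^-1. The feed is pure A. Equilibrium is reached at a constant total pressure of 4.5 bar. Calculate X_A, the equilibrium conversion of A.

X = 0.655

Basis: 1 mol A initially; let X = conversion of A. Extent ξ = 0.5X.
Species balance: n_A = 1 − X; n_D = 0.5X.
n_T = Σnᵢ = 1 − 0.5X.
Mole fractions y_i = n_i/n_T; K = p_D / (p_A^2) with p_i = y_i·P.
This yields a degree-2 equation in X; solving on (0,1), X = 0.655.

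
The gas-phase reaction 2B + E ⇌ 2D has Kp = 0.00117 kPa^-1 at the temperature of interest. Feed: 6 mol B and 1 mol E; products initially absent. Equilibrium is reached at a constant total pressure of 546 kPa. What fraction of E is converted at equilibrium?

X = 0.531

Basis: 1 mol E initially; let X = conversion of E. Extent ξ = X.
At extent ξ: n_B = 6 − 2X; n_E = 1 − X; n_D = 2X.
n_T = Σnᵢ = 7 − X.
y_i = n_i/n_T, p_i = y_i·P. Kp = p_D^2 / (p_B^2 p_E).
Setting this equal to 0.00117 kPa^-1 and taking the physical root (0 < X < 1) gives X = 0.531.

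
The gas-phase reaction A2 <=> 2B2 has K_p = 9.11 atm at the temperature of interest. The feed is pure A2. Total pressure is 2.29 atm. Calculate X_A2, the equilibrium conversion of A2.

Let X = conversion of A2 (basis 1 mol A2); extent of reaction ξ = X.
Mole table: n_A2 = 1 − X; n_B2 = 2X.
Total moles n_T = 1 + X.
Mole fractions y_i = n_i/n_T; K_p = p_B2^2 / (p_A2) with p_i = y_i·P.
This yields a degree-2 equation in X; solving on (0,1), X = 0.706.

X = 0.706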